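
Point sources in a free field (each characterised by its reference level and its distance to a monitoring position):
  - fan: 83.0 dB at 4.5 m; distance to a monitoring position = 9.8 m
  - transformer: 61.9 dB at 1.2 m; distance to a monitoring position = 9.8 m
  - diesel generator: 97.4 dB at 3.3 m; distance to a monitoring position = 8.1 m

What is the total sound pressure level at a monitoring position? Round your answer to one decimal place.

89.8 dB

Apply inverse-square spreading to bring every level to the receiver, then sum 10^(L/10).
fan: 83.0 − 20·log₁₀(9.8/4.5) = 83.0 − 6.76 = 76.24 dB.
transformer: 61.9 − 20·log₁₀(9.8/1.2) = 61.9 − 18.24 = 43.66 dB.
diesel generator: 97.4 − 20·log₁₀(8.1/3.3) = 97.4 − 7.80 = 89.60 dB.
Σ 10^(L/10) = 9.542e+08 → L_total = 10·log₁₀(9.542e+08) = 89.80 dB.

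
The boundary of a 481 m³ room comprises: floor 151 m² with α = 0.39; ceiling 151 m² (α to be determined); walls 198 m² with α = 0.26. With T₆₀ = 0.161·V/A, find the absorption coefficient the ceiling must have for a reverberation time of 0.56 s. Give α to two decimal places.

0.18

Required total absorption A = 0.161·481/0.56 = 138.29 m².
Absorption from the other surfaces = 151·0.39 + 198·0.26 = 110.37 m², so the ceiling must supply 27.92 m² over 151 m².
α = 27.92/151 = 0.185.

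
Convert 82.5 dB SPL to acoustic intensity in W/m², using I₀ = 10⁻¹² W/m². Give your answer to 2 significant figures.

0.00018 W/m²

I = I₀·10^(L/10) = 10⁻¹² × 10^(82.5/10) = 10^(-3.750).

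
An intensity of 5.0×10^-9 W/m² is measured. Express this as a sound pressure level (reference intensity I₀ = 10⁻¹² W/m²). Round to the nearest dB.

L = 10·log₁₀(I/I₀) = 10·log₁₀(5.0×10^-9/10⁻¹²) = 10·log₁₀(5.0×10^3).
L = 10·(0.6990 + 3) = 36.99 dB.

37 dB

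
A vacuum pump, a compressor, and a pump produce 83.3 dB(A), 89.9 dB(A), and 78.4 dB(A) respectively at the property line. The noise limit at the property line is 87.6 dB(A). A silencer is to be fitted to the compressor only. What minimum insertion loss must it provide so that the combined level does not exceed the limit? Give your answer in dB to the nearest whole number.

5 dB

The untreated sources together contribute 10^(83.3/10) + 10^(78.4/10) = 2.830e+08, i.e. 84.52 dB(A).
To meet 87.6 dB(A) overall, the treated compressor may contribute at most 10^(87.6/10) − 2.830e+08 = 2.925e+08, i.e. 84.66 dB(A).
So the compressor must be reduced from 89.9 to 84.66 dB(A): IL = 5.24 dB.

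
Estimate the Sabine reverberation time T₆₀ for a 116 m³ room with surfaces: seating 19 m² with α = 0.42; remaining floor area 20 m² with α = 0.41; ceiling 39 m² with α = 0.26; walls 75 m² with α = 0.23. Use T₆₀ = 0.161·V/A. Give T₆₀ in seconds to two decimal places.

A = Σ Sᵢαᵢ = 19·0.42 + 20·0.41 + 39·0.26 + 75·0.23 = 43.57 m².
T₆₀ = 0.161·V/A = 0.161·116/43.57 = 0.429 s.

0.43 s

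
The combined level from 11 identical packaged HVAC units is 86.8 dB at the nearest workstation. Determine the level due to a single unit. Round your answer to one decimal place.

11 equal contributions raise the level by 10·log₁₀ 11 = 10.414 dB, so each unit alone gives 86.8 − 10.414.

76.4 dB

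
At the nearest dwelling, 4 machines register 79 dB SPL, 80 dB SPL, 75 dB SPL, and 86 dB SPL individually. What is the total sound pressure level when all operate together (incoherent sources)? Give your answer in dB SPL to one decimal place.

87.8 dB SPL

For uncorrelated sources the intensities add, so convert each level to linear form, sum, and take 10·log₁₀ of the total.
Σ 10^(L/10) = 10^(79/10) + 10^(80/10) + 10^(75/10) + 10^(86/10) = 6.092e+08.
L_total = 10·log₁₀(6.092e+08) = 87.85 dB SPL.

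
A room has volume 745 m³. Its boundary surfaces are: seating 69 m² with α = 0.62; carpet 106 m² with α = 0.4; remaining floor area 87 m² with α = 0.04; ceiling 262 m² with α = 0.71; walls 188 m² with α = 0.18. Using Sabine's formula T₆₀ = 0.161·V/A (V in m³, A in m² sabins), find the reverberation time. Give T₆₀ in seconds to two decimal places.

0.39 s

A = Σ Sᵢαᵢ = 69·0.62 + 106·0.4 + 87·0.04 + 262·0.71 + 188·0.18 = 308.52 m².
T₆₀ = 0.161 × 745 / 308.52 = 0.389 s.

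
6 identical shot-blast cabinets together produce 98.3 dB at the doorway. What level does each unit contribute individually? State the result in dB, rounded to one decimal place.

90.5 dB

Dividing the total intensity by 6 lowers the level by 10·log₁₀ 6 = 7.782 dB: L₁ = 98.3 − 7.782.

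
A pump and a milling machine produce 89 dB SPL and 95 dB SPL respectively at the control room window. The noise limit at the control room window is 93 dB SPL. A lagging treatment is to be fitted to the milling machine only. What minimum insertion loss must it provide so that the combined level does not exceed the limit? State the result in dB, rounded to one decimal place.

Everything except the milling machine sums to 10^(89/10) = 7.943e+08 in linear terms, 89.00 dB SPL.
The limit corresponds to 10^(93/10) = 1.995e+09; subtracting the fixed part leaves 1.201e+09 for the milling machine, i.e. 90.80 dB SPL.
So the milling machine must be reduced from 95 to 90.80 dB SPL: IL = 4.20 dB.

4.2 dB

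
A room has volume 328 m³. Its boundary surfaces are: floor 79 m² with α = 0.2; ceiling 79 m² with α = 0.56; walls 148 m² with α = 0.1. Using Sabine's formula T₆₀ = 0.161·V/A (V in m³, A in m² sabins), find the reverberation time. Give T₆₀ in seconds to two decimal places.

Summing Sᵢαᵢ: 79·0.2 + 79·0.56 + 148·0.1 = 74.84 m².
T₆₀ = 0.161 × 328 / 74.84 = 0.706 s.

0.71 s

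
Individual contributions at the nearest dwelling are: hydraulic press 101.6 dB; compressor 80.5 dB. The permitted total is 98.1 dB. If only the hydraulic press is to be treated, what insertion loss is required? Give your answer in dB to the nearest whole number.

4 dB

Everything except the hydraulic press sums to 10^(80.5/10) = 1.122e+08 in linear terms, 80.50 dB.
To meet 98.1 dB overall, the treated hydraulic press may contribute at most 10^(98.1/10) − 1.122e+08 = 6.344e+09, i.e. 98.02 dB.
So the hydraulic press must be reduced from 101.6 to 98.02 dB: IL = 3.58 dB.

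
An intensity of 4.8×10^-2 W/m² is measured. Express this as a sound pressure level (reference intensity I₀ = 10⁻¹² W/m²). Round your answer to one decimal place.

Dividing by I₀ shifts the exponent by 12: I/I₀ = 4.8×10^10.
L = 10·(0.6812 + 10) = 106.81 dB.

106.8 dB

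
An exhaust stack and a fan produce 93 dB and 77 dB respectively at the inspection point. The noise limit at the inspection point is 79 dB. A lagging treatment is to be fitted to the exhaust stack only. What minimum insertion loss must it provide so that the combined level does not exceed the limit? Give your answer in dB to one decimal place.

18.3 dB

Fixed contribution from the other source: Σ 10^(L/10) = 10^(77/10) = 5.012e+07 (77.00 dB).
The limit corresponds to 10^(79/10) = 7.943e+07; subtracting the fixed part leaves 2.931e+07 for the exhaust stack, i.e. 74.67 dB.
Required insertion loss = 93 − 74.67 = 18.33 dB.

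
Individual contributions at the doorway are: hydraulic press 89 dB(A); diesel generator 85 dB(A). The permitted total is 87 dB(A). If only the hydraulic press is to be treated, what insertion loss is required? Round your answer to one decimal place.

Everything except the hydraulic press sums to 10^(85/10) = 3.162e+08 in linear terms, 85.00 dB(A).
The limit corresponds to 10^(87/10) = 5.012e+08; subtracting the fixed part leaves 1.850e+08 for the hydraulic press, i.e. 82.67 dB(A).
So the hydraulic press must be reduced from 89 to 82.67 dB(A): IL = 6.33 dB.

6.3 dB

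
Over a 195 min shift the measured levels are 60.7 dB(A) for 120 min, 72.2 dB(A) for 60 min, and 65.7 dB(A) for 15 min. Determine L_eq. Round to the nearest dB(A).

68 dB(A)

L_eq = 10·log₁₀[(1/T)·Σ tᵢ·10^(Lᵢ/10)] with T = 195 min.
Σ tᵢ·10^(Lᵢ/10) = 120·10^(60.7/10) + 60·10^(72.2/10) + 15·10^(65.7/10) = 1.192e+09.
L_eq = 10·log₁₀(1.192e+09/195) = 67.86 dB(A).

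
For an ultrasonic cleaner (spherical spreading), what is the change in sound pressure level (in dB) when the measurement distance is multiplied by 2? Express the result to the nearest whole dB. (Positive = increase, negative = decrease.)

-6 dB

Point-source spreading: ΔL = −20·log₁₀(r₂/r₁).
ΔL = −20·log₁₀(2) = -6.02 dB.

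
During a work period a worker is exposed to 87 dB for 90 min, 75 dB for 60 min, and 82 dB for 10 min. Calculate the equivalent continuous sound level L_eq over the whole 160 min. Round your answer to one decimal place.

The energy average is taken in the linear domain: L_eq = 10·log₁₀[(Σ tᵢ·10^(Lᵢ/10))/T], T = 160 min.
Σ tᵢ·10^(Lᵢ/10) = 90·10^(87/10) + 60·10^(75/10) + 10·10^(82/10) = 4.859e+10.
L_eq = 10·log₁₀(4.859e+10/160) = 84.82 dB.

84.8 dB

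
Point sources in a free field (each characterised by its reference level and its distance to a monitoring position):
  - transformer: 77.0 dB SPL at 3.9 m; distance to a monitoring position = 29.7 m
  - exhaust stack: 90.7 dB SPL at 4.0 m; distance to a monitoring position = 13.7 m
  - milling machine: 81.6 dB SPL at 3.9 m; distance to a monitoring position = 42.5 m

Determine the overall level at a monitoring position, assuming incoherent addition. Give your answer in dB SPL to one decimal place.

First find each source's level at the receiver (point-source: −20·log₁₀(r/r_ref)), then combine on an intensity basis.
transformer: 77.0 − 20·log₁₀(29.7/3.9) = 77.0 − 17.63 = 59.37 dB SPL.
exhaust stack: 90.7 − 20·log₁₀(13.7/4.0) = 90.7 − 10.69 = 80.01 dB SPL.
milling machine: 81.6 − 20·log₁₀(42.5/3.9) = 81.6 − 20.75 = 60.85 dB SPL.
Σ 10^(L/10) = 1.022e+08 → L_total = 10·log₁₀(1.022e+08) = 80.10 dB SPL.

80.1 dB SPL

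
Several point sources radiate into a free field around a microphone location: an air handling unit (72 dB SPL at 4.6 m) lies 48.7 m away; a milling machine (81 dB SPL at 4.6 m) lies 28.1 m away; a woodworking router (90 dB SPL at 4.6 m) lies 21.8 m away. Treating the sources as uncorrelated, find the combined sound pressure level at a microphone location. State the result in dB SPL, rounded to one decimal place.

76.8 dB SPL

Propagate each source to the receiver with L = L_ref − 20·log₁₀(r/r_ref), then add intensities.
air handling unit: 72 − 20·log₁₀(48.7/4.6) = 72 − 20.50 = 51.50 dB SPL.
milling machine: 81 − 20·log₁₀(28.1/4.6) = 81 − 15.72 = 65.28 dB SPL.
woodworking router: 90 − 20·log₁₀(21.8/4.6) = 90 − 13.51 = 76.49 dB SPL.
Σ 10^(L/10) = 4.804e+07 → L_total = 10·log₁₀(4.804e+07) = 76.82 dB SPL.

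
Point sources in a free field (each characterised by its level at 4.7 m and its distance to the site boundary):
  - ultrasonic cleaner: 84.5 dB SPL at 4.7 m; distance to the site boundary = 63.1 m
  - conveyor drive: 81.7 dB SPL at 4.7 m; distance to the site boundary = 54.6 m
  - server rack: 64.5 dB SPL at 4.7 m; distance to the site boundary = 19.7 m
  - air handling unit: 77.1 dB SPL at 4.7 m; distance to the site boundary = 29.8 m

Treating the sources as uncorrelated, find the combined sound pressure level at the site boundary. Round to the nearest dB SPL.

Propagate each source to the receiver with L = L_ref − 20·log₁₀(r/r_ref), then add intensities.
ultrasonic cleaner: 84.5 − 20·log₁₀(63.1/4.7) = 84.5 − 22.56 = 61.94 dB SPL.
conveyor drive: 81.7 − 20·log₁₀(54.6/4.7) = 81.7 − 21.30 = 60.40 dB SPL.
server rack: 64.5 − 20·log₁₀(19.7/4.7) = 64.5 − 12.45 = 52.05 dB SPL.
air handling unit: 77.1 − 20·log₁₀(29.8/4.7) = 77.1 − 16.04 = 61.06 dB SPL.
Σ 10^(L/10) = 4.096e+06 → L_total = 10·log₁₀(4.096e+06) = 66.12 dB SPL.

66 dB SPL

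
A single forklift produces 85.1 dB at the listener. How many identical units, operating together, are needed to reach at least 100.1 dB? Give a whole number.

32

The shortfall is 100.1 − 85.1 = 15.0 dB, and N units add 10·log₁₀ N, so need 10·log₁₀ N ≥ 15.0.
N ≥ 10^(15.0/10) = 31.623, so N = 32.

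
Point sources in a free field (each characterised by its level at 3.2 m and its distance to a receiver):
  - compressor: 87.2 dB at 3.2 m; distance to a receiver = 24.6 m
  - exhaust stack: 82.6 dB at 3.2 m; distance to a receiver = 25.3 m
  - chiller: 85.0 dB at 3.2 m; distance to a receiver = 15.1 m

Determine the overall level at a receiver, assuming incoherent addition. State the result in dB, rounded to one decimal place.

Apply inverse-square spreading to bring every level to the receiver, then sum 10^(L/10).
compressor: 87.2 − 20·log₁₀(24.6/3.2) = 87.2 − 17.72 = 69.48 dB.
exhaust stack: 82.6 − 20·log₁₀(25.3/3.2) = 82.6 − 17.96 = 64.64 dB.
chiller: 85.0 − 20·log₁₀(15.1/3.2) = 85.0 − 13.48 = 71.52 dB.
Σ 10^(L/10) = 2.599e+07 → L_total = 10·log₁₀(2.599e+07) = 74.15 dB.

74.1 dB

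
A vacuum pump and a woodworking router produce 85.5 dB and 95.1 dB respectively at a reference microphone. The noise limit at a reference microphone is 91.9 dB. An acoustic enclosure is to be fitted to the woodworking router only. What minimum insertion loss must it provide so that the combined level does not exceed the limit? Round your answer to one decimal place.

4.3 dB

The untreated sources together contribute 10^(85.5/10) = 3.548e+08, i.e. 85.50 dB.
The limit corresponds to 10^(91.9/10) = 1.549e+09; subtracting the fixed part leaves 1.194e+09 for the woodworking router, i.e. 90.77 dB.
Required insertion loss = 95.1 − 90.77 = 4.33 dB.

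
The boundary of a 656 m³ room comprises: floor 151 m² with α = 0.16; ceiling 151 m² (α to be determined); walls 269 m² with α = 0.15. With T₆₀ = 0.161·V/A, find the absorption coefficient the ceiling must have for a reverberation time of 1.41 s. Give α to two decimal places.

Required total absorption A = 0.161·656/1.41 = 74.90 m².
Absorption from the other surfaces = 151·0.16 + 269·0.15 = 64.51 m², so the ceiling must supply 10.39 m² over 151 m².
α = 10.39/151 = 0.069.

0.07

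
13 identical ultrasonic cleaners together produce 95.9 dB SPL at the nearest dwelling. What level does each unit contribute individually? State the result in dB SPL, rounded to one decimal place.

84.8 dB SPL

Dividing the total intensity by 13 lowers the level by 10·log₁₀ 13 = 11.139 dB: L₁ = 95.9 − 11.139.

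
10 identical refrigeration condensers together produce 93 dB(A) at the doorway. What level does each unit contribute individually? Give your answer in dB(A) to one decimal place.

83.0 dB(A)

For N identical incoherent sources L_total = L₁ + 10·log₁₀ N, so L₁ = 93 − 10·log₁₀(10) = 93 − 10.000.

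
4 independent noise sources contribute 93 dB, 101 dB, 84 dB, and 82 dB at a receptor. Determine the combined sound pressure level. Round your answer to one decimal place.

101.8 dB

Incoherent sources combine by intensity addition: L_total = 10·log₁₀(Σ 10^(L_i/10)).
Σ 10^(L/10) = 10^(93/10) + 10^(101/10) + 10^(84/10) + 10^(82/10) = 1.499e+10.
L_total = 10·log₁₀(1.499e+10) = 101.76 dB.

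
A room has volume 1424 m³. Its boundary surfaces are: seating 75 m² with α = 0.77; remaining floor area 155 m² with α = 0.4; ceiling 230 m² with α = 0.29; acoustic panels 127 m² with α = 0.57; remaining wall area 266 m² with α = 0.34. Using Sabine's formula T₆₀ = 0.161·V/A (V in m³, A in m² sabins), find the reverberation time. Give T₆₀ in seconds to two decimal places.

0.66 s

A = Σ Sᵢαᵢ = 75·0.77 + 155·0.4 + 230·0.29 + 127·0.57 + 266·0.34 = 349.28 m².
T₆₀ = 0.161 × 1424 / 349.28 = 0.656 s.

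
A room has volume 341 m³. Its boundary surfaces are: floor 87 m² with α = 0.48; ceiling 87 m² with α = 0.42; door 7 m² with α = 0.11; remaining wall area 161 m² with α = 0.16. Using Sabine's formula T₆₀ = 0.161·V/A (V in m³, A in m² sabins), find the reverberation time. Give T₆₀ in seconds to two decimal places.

0.52 s

Summing Sᵢαᵢ: 87·0.48 + 87·0.42 + 7·0.11 + 161·0.16 = 104.83 m².
T₆₀ = 0.161 × 341 / 104.83 = 0.524 s.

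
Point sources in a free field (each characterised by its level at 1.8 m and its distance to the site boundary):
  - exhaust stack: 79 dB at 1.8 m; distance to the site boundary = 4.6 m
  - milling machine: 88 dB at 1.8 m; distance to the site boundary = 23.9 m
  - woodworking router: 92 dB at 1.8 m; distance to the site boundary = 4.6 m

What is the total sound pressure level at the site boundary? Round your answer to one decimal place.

84.1 dB

Apply inverse-square spreading to bring every level to the receiver, then sum 10^(L/10).
exhaust stack: 79 − 20·log₁₀(4.6/1.8) = 79 − 8.15 = 70.85 dB.
milling machine: 88 − 20·log₁₀(23.9/1.8) = 88 − 22.46 = 65.54 dB.
woodworking router: 92 − 20·log₁₀(4.6/1.8) = 92 − 8.15 = 83.85 dB.
Σ 10^(L/10) = 2.584e+08 → L_total = 10·log₁₀(2.584e+08) = 84.12 dB.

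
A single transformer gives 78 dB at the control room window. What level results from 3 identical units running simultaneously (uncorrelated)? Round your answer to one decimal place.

82.8 dB

N identical incoherent sources raise the level by 10·log₁₀ N.
L_total = 78 + 10·log₁₀(3) = 78 + 4.771 = 82.77 dB.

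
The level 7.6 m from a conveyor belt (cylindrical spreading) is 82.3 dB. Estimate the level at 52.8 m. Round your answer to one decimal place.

Cylindrical spreading from a line source gives a 10·log₁₀(r₂/r₁) drop.
L₂ = 82.3 − 10·log₁₀(52.8/7.6) = 82.3 − 8.418 = 73.88 dB.

73.9 dB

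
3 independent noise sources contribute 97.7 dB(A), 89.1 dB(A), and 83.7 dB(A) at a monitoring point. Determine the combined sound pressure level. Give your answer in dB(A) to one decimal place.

Incoherent sources combine by intensity addition: L_total = 10·log₁₀(Σ 10^(L_i/10)).
Σ 10^(L/10) = 10^(97.7/10) + 10^(89.1/10) + 10^(83.7/10) = 6.936e+09.
L_total = 10·log₁₀(6.936e+09) = 98.41 dB(A).

98.4 dB(A)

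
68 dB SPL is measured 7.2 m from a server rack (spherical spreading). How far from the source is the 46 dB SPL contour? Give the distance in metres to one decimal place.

90.6 m

Point-source spreading drops the level by 20·log₁₀(r₂/r₁); inverting, r₂/r₁ = 10^(ΔL/20).
r₂ = 7.2·10^((68−46)/20) = 7.2·10^(22.0/20) = 90.64 m.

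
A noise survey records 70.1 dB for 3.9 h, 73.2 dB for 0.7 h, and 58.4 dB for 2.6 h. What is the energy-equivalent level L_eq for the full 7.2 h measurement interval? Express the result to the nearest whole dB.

69 dB

L_eq = 10·log₁₀[(1/T)·Σ tᵢ·10^(Lᵢ/10)] with T = 7.2 h.
Σ tᵢ·10^(Lᵢ/10) = 3.9·10^(70.1/10) + 0.7·10^(73.2/10) + 2.6·10^(58.4/10) = 5.633e+07.
L_eq = 10·log₁₀(5.633e+07/7.2) = 68.93 dB.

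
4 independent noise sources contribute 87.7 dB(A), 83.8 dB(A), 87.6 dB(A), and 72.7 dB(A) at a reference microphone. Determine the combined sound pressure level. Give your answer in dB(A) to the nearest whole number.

For uncorrelated sources the intensities add, so convert each level to linear form, sum, and take 10·log₁₀ of the total.
Σ 10^(L/10) = 10^(87.7/10) + 10^(83.8/10) + 10^(87.6/10) + 10^(72.7/10) = 1.423e+09.
L_total = 10·log₁₀(1.423e+09) = 91.53 dB(A).

92 dB(A)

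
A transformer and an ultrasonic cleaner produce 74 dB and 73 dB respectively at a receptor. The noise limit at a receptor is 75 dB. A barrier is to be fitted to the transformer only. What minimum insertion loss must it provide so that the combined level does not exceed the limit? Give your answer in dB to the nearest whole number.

3 dB

Fixed contribution from the other source: Σ 10^(L/10) = 10^(73/10) = 1.995e+07 (73.00 dB).
The limit corresponds to 10^(75/10) = 3.162e+07; subtracting the fixed part leaves 1.167e+07 for the transformer, i.e. 70.67 dB.
Required insertion loss = 74 − 70.67 = 3.33 dB.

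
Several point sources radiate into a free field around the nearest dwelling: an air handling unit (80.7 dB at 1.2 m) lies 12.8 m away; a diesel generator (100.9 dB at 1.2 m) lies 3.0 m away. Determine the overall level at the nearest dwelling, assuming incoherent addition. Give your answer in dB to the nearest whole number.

93 dB

Apply inverse-square spreading to bring every level to the receiver, then sum 10^(L/10).
air handling unit: 80.7 − 20·log₁₀(12.8/1.2) = 80.7 − 20.56 = 60.14 dB.
diesel generator: 100.9 − 20·log₁₀(3.0/1.2) = 100.9 − 7.96 = 92.94 dB.
Σ 10^(L/10) = 1.969e+09 → L_total = 10·log₁₀(1.969e+09) = 92.94 dB.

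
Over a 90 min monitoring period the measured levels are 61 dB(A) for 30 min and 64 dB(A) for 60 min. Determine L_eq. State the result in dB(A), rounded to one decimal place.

The energy average is taken in the linear domain: L_eq = 10·log₁₀[(Σ tᵢ·10^(Lᵢ/10))/T], T = 90 min.
Σ tᵢ·10^(Lᵢ/10) = 30·10^(61/10) + 60·10^(64/10) = 1.885e+08.
L_eq = 10·log₁₀(1.885e+08/90) = 63.21 dB(A).

63.2 dB(A)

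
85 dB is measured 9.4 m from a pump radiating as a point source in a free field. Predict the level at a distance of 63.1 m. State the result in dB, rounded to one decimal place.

For a point source, L₂ = L₁ − 20·log₁₀(r₂/r₁).
L₂ = 85 − 20·log₁₀(63.1/9.4) = 85 − 16.538 = 68.46 dB.

68.5 dB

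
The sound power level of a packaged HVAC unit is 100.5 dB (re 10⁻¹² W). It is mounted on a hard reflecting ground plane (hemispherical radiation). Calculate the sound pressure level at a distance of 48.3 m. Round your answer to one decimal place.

58.8 dB

Free-field hemispherical radiation: L_p = L_w − 10·log₁₀(2π·r²), r = 48.3 m.
2π·r² = 1.466e+04 m², 10·log₁₀ of that is 41.661 dB.
L_p = 100.5 − 41.661 = 58.84 dB.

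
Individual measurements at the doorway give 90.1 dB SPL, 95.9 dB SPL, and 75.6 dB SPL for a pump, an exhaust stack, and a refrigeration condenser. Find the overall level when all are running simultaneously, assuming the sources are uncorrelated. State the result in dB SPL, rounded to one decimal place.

For uncorrelated sources the intensities add, so convert each level to linear form, sum, and take 10·log₁₀ of the total.
Σ 10^(L/10) = 10^(90.1/10) + 10^(95.9/10) + 10^(75.6/10) = 4.950e+09.
L_total = 10·log₁₀(4.950e+09) = 96.95 dB SPL.

96.9 dB SPL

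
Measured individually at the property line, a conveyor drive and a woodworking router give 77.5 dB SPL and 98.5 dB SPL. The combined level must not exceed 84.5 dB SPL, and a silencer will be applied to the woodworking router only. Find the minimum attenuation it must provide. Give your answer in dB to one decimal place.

15.0 dB

Everything except the woodworking router sums to 10^(77.5/10) = 5.623e+07 in linear terms, 77.50 dB SPL.
To meet 84.5 dB SPL overall, the treated woodworking router may contribute at most 10^(84.5/10) − 5.623e+07 = 2.256e+08, i.e. 83.53 dB SPL.
So the woodworking router must be reduced from 98.5 to 83.53 dB SPL: IL = 14.97 dB.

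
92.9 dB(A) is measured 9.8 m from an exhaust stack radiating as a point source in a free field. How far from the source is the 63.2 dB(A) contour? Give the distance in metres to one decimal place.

Point-source spreading drops the level by 20·log₁₀(r₂/r₁); inverting, r₂/r₁ = 10^(ΔL/20).
r₂ = 9.8·10^((92.9−63.2)/20) = 9.8·10^(29.7/20) = 299.38 m.

299.4 m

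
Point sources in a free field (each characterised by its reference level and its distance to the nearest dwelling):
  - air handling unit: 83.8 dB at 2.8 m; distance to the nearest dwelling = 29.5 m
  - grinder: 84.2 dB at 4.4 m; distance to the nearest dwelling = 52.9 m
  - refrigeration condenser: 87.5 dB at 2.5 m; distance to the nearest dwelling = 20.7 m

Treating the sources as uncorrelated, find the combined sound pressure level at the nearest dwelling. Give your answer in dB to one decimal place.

First find each source's level at the receiver (point-source: −20·log₁₀(r/r_ref)), then combine on an intensity basis.
air handling unit: 83.8 − 20·log₁₀(29.5/2.8) = 83.8 − 20.45 = 63.35 dB.
grinder: 84.2 − 20·log₁₀(52.9/4.4) = 84.2 − 21.60 = 62.60 dB.
refrigeration condenser: 87.5 − 20·log₁₀(20.7/2.5) = 87.5 − 18.36 = 69.14 dB.
Σ 10^(L/10) = 1.218e+07 → L_total = 10·log₁₀(1.218e+07) = 70.86 dB.

70.9 dB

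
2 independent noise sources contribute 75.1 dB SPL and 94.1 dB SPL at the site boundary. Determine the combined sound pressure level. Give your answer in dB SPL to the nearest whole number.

94 dB SPL

Incoherent sources combine by intensity addition: L_total = 10·log₁₀(Σ 10^(L_i/10)).
Σ 10^(L/10) = 10^(75.1/10) + 10^(94.1/10) = 2.603e+09.
L_total = 10·log₁₀(2.603e+09) = 94.15 dB SPL.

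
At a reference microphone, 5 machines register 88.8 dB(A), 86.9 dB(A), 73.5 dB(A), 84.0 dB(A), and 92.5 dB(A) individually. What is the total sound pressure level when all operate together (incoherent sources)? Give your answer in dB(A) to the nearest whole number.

For uncorrelated sources the intensities add, so convert each level to linear form, sum, and take 10·log₁₀ of the total.
Σ 10^(L/10) = 10^(88.8/10) + 10^(86.9/10) + 10^(73.5/10) + 10^(84.0/10) + 10^(92.5/10) = 3.300e+09.
L_total = 10·log₁₀(3.300e+09) = 95.19 dB(A).

95 dB(A)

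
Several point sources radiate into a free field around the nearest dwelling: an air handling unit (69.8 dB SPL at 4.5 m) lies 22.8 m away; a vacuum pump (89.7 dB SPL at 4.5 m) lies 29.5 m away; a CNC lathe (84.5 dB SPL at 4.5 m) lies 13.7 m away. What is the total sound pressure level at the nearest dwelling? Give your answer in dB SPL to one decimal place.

77.2 dB SPL

First find each source's level at the receiver (point-source: −20·log₁₀(r/r_ref)), then combine on an intensity basis.
air handling unit: 69.8 − 20·log₁₀(22.8/4.5) = 69.8 − 14.09 = 55.71 dB SPL.
vacuum pump: 89.7 − 20·log₁₀(29.5/4.5) = 89.7 − 16.33 = 73.37 dB SPL.
CNC lathe: 84.5 − 20·log₁₀(13.7/4.5) = 84.5 − 9.67 = 74.83 dB SPL.
Σ 10^(L/10) = 5.250e+07 → L_total = 10·log₁₀(5.250e+07) = 77.20 dB SPL.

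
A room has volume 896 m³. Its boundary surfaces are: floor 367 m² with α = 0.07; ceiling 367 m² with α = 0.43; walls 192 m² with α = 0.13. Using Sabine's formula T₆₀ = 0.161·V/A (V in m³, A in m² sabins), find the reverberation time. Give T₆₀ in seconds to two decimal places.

Total absorption A = 367·0.07 + 367·0.43 + 192·0.13 = 208.46 m² sabins.
T₆₀ = 0.161 × 896 / 208.46 = 0.692 s.

0.69 s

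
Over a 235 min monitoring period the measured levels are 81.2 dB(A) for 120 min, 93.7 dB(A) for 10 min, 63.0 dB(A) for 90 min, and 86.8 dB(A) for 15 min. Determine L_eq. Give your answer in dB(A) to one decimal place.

L_eq = 10·log₁₀[(1/T)·Σ tᵢ·10^(Lᵢ/10)] with T = 235 min.
Σ tᵢ·10^(Lᵢ/10) = 120·10^(81.2/10) + 10·10^(93.7/10) + 90·10^(63.0/10) + 15·10^(86.8/10) = 4.662e+10.
L_eq = 10·log₁₀(4.662e+10/235) = 82.98 dB(A).

83.0 dB(A)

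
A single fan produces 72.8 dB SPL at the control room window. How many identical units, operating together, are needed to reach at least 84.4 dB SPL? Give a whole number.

The shortfall is 84.4 − 72.8 = 11.6 dB, and N units add 10·log₁₀ N, so need 10·log₁₀ N ≥ 11.6.
N ≥ 10^(11.6/10) = 14.454, so N = 15.

15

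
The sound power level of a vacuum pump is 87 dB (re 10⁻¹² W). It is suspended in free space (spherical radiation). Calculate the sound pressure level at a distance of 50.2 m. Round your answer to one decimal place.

The power spreads over a sphere of area 4π·r², so L_p = L_w − 10·log₁₀(4π·r²).
4π·r² = 3.167e+04 m², 10·log₁₀ of that is 45.006 dB.
L_p = 87 − 45.006 = 41.99 dB.

42.0 dB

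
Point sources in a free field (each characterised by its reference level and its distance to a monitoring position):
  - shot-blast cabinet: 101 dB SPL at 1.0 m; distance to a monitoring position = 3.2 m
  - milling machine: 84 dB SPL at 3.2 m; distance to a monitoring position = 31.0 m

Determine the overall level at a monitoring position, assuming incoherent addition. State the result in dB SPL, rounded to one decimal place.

Propagate each source to the receiver with L = L_ref − 20·log₁₀(r/r_ref), then add intensities.
shot-blast cabinet: 101 − 20·log₁₀(3.2/1.0) = 101 − 10.10 = 90.90 dB SPL.
milling machine: 84 − 20·log₁₀(31.0/3.2) = 84 − 19.72 = 64.28 dB SPL.
Σ 10^(L/10) = 1.232e+09 → L_total = 10·log₁₀(1.232e+09) = 90.91 dB SPL.

90.9 dB SPL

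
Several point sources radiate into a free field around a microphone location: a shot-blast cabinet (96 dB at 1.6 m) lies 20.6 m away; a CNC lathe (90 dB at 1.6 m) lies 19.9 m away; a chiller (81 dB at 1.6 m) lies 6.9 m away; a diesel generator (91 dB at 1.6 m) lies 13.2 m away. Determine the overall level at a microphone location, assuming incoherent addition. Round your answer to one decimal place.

77.5 dB

Apply inverse-square spreading to bring every level to the receiver, then sum 10^(L/10).
shot-blast cabinet: 96 − 20·log₁₀(20.6/1.6) = 96 − 22.19 = 73.81 dB.
CNC lathe: 90 − 20·log₁₀(19.9/1.6) = 90 − 21.89 = 68.11 dB.
chiller: 81 − 20·log₁₀(6.9/1.6) = 81 − 12.69 = 68.31 dB.
diesel generator: 91 − 20·log₁₀(13.2/1.6) = 91 − 18.33 = 72.67 dB.
Σ 10^(L/10) = 5.575e+07 → L_total = 10·log₁₀(5.575e+07) = 77.46 dB.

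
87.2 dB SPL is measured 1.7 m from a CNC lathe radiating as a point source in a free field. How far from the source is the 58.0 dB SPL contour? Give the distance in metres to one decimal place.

49.0 m

The 29.2 dB drop corresponds to a distance ratio of 10^(29.2/20) for a point source.
r₂ = 1.7·10^((87.2−58.0)/20) = 1.7·10^(29.2/20) = 49.03 m.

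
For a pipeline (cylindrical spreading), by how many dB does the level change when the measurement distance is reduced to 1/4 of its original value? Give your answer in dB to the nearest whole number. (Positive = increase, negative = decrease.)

Line-source spreading: ΔL = −10·log₁₀(r₂/r₁).
ΔL = −10·log₁₀(0.25) = +6.02 dB.

+6 dB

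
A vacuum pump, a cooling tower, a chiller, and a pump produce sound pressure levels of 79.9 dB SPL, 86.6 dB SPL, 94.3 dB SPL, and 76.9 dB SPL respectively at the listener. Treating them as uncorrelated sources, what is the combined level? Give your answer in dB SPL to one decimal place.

95.2 dB SPL

For uncorrelated sources the intensities add, so convert each level to linear form, sum, and take 10·log₁₀ of the total.
Σ 10^(L/10) = 10^(79.9/10) + 10^(86.6/10) + 10^(94.3/10) + 10^(76.9/10) = 3.295e+09.
L_total = 10·log₁₀(3.295e+09) = 95.18 dB SPL.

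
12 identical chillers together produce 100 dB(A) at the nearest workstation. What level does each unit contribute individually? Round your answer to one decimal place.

Dividing the total intensity by 12 lowers the level by 10·log₁₀ 12 = 10.792 dB: L₁ = 100 − 10.792.

89.2 dB(A)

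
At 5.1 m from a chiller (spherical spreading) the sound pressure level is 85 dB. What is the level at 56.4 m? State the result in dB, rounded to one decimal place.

64.1 dB

Spherical spreading from a point source gives a 20·log₁₀(r₂/r₁) drop.
L₂ = 85 − 20·log₁₀(56.4/5.1) = 85 − 20.874 = 64.13 dB.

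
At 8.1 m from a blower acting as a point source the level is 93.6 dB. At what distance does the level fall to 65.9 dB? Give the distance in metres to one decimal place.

For a point source L₁ − L₂ = 20·log₁₀(r₂/r₁), so r₂ = r₁·10^((L₁−L₂)/20).
r₂ = 8.1·10^((93.6−65.9)/20) = 8.1·10^(27.7/20) = 196.56 m.

196.6 m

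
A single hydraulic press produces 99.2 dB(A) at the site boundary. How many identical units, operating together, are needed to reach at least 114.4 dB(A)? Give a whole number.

34

The shortfall is 114.4 − 99.2 = 15.2 dB, and N units add 10·log₁₀ N, so need 10·log₁₀ N ≥ 15.2.
N ≥ 10^(15.2/10) = 33.113, so N = 34.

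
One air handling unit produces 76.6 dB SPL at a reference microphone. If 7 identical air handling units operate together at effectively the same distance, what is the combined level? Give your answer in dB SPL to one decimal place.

N identical incoherent sources raise the level by 10·log₁₀ N.
L_total = 76.6 + 10·log₁₀(7) = 76.6 + 8.451 = 85.05 dB SPL.

85.1 dB SPL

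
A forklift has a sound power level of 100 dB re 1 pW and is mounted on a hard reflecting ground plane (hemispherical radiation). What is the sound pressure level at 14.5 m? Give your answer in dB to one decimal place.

The power spreads over a hemisphere of area 2π·r², so L_p = L_w − 10·log₁₀(2π·r²).
2π·r² = 1321 m², 10·log₁₀ of that is 31.209 dB.
L_p = 100 − 31.209 = 68.79 dB.

68.8 dB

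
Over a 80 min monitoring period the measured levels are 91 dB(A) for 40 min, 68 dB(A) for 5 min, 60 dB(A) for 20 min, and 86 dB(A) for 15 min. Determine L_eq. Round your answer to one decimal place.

88.5 dB(A)

Weight each interval's intensity by its duration and average over T = 80 min:
Σ tᵢ·10^(Lᵢ/10) = 40·10^(91/10) + 5·10^(68/10) + 20·10^(60/10) + 15·10^(86/10) = 5.638e+10.
L_eq = 10·log₁₀(5.638e+10/80) = 88.48 dB(A).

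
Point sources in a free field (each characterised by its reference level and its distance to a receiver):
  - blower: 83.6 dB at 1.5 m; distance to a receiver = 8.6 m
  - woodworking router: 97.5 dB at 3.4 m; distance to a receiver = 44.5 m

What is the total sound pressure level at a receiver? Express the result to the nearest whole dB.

76 dB

First find each source's level at the receiver (point-source: −20·log₁₀(r/r_ref)), then combine on an intensity basis.
blower: 83.6 − 20·log₁₀(8.6/1.5) = 83.6 − 15.17 = 68.43 dB.
woodworking router: 97.5 − 20·log₁₀(44.5/3.4) = 97.5 − 22.34 = 75.16 dB.
Σ 10^(L/10) = 3.980e+07 → L_total = 10·log₁₀(3.980e+07) = 76.00 dB.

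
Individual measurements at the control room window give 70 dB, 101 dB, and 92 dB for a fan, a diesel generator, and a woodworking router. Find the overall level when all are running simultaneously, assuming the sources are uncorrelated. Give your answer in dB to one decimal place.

For uncorrelated sources the intensities add, so convert each level to linear form, sum, and take 10·log₁₀ of the total.
Σ 10^(L/10) = 10^(70/10) + 10^(101/10) + 10^(92/10) = 1.418e+10.
L_total = 10·log₁₀(1.418e+10) = 101.52 dB.

101.5 dB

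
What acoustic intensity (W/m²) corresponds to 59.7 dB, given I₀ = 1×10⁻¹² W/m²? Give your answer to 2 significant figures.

I/I₀ = 10^(59.7/10) = 9.333e+05, so I = 9.333e+05 × 10⁻¹² W/m².

9.3e-07 W/m²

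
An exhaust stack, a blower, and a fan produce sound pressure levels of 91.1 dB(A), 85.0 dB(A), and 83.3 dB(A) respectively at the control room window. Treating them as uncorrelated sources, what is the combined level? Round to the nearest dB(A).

93 dB(A)

Incoherent sources combine by intensity addition: L_total = 10·log₁₀(Σ 10^(L_i/10)).
Σ 10^(L/10) = 10^(91.1/10) + 10^(85.0/10) + 10^(83.3/10) = 1.818e+09.
L_total = 10·log₁₀(1.818e+09) = 92.60 dB(A).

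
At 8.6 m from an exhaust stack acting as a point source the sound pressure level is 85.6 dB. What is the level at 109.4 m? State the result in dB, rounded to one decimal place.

Point-source attenuation: ΔL = 20·log₁₀(r₂/r₁) = 20·log₁₀(109.4/8.6) = 22.090 dB.
L₂ = 85.6 − 20·log₁₀(109.4/8.6) = 85.6 − 22.090 = 63.51 dB.

63.5 dB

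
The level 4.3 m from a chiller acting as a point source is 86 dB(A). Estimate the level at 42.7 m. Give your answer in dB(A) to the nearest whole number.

66 dB(A)

Spherical spreading from a point source gives a 20·log₁₀(r₂/r₁) drop.
L₂ = 86 − 20·log₁₀(42.7/4.3) = 86 − 19.939 = 66.06 dB(A).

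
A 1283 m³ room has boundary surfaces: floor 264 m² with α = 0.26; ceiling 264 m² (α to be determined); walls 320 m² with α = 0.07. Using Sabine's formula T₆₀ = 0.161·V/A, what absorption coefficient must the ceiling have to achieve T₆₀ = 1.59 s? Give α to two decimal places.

A = 0.161·V/T₆₀ = 0.161·1283/1.59 = 129.91 m² sabins.
Absorption from the other surfaces = 264·0.26 + 320·0.07 = 91.04 m², so the ceiling must supply 38.87 m² over 264 m².
α = 38.87/264 = 0.147.

0.15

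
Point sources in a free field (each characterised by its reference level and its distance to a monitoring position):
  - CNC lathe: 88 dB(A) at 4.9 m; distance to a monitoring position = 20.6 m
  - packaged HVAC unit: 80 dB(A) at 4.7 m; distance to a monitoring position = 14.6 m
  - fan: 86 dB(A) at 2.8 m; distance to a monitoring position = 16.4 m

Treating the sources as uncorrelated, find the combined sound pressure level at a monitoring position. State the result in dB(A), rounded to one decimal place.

First find each source's level at the receiver (point-source: −20·log₁₀(r/r_ref)), then combine on an intensity basis.
CNC lathe: 88 − 20·log₁₀(20.6/4.9) = 88 − 12.47 = 75.53 dB(A).
packaged HVAC unit: 80 − 20·log₁₀(14.6/4.7) = 80 − 9.85 = 70.15 dB(A).
fan: 86 − 20·log₁₀(16.4/2.8) = 86 − 15.35 = 70.65 dB(A).
Σ 10^(L/10) = 5.767e+07 → L_total = 10·log₁₀(5.767e+07) = 77.61 dB(A).

77.6 dB(A)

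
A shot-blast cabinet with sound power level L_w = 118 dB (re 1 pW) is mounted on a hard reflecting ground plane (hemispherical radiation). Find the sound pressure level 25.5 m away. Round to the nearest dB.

L_p = L_w − 10·log₁₀(2π·r²) with r = 25.5 m.
2π·r² = 4086 m², 10·log₁₀ of that is 36.113 dB.
L_p = 118 − 36.113 = 81.89 dB.

82 dB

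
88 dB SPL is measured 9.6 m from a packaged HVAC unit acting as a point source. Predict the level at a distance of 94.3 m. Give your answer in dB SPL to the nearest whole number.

68 dB SPL

For a point source, L₂ = L₁ − 20·log₁₀(r₂/r₁).
L₂ = 88 − 20·log₁₀(94.3/9.6) = 88 − 19.845 = 68.16 dB SPL.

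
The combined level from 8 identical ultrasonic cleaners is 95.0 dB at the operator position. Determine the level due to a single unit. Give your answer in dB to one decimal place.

Dividing the total intensity by 8 lowers the level by 10·log₁₀ 8 = 9.031 dB: L₁ = 95.0 − 9.031.

86.0 dB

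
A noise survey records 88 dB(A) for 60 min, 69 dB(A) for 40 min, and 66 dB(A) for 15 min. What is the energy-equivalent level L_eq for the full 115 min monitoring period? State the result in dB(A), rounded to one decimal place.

85.2 dB(A)

The energy average is taken in the linear domain: L_eq = 10·log₁₀[(Σ tᵢ·10^(Lᵢ/10))/T], T = 115 min.
Σ tᵢ·10^(Lᵢ/10) = 60·10^(88/10) + 40·10^(69/10) + 15·10^(66/10) = 3.823e+10.
L_eq = 10·log₁₀(3.823e+10/115) = 85.22 dB(A).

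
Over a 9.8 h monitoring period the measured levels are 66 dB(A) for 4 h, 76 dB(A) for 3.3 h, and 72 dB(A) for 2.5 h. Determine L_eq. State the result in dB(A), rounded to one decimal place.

72.8 dB(A)

Weight each interval's intensity by its duration and average over T = 9.8 h:
Σ tᵢ·10^(Lᵢ/10) = 4·10^(66/10) + 3.3·10^(76/10) + 2.5·10^(72/10) = 1.869e+08.
L_eq = 10·log₁₀(1.869e+08/9.8) = 72.80 dB(A).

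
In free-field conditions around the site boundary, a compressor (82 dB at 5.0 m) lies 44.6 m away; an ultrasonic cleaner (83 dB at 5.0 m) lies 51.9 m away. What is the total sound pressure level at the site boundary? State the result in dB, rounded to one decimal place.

65.8 dB

Propagate each source to the receiver with L = L_ref − 20·log₁₀(r/r_ref), then add intensities.
compressor: 82 − 20·log₁₀(44.6/5.0) = 82 − 19.01 = 62.99 dB.
ultrasonic cleaner: 83 − 20·log₁₀(51.9/5.0) = 83 − 20.32 = 62.68 dB.
Σ 10^(L/10) = 3.844e+06 → L_total = 10·log₁₀(3.844e+06) = 65.85 dB.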